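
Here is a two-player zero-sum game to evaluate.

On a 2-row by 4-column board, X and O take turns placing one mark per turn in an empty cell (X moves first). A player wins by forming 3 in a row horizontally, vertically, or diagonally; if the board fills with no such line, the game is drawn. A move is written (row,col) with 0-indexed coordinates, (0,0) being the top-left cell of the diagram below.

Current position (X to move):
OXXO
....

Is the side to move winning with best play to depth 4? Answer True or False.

X winning at [OXXO/....]: False

p1 X@[OXXO/....]: (1,0)[OXXO/X...]+0* (1,1)[OXXO/.X..]+0 (1,2)[OXXO/..X.]+0 (1,3)[OXXO/...X]+0
p2 O@[OXXO/X...]: (1,1)[OXXO/XO..]+0* (1,2)[OXXO/X.O.]+0 (1,3)[OXXO/X..O]+0
p3 X@[OXXO/XO..]: (1,2)[OXXO/XOX.]+0* (1,3)[OXXO/XO.X]+0
p4 O@[OXXO/XOX.]: (1,3)[OXXO/XOXO]+0*
p5 X@[OXXO/XOXO] terminal +0; root [OXXO/....] d4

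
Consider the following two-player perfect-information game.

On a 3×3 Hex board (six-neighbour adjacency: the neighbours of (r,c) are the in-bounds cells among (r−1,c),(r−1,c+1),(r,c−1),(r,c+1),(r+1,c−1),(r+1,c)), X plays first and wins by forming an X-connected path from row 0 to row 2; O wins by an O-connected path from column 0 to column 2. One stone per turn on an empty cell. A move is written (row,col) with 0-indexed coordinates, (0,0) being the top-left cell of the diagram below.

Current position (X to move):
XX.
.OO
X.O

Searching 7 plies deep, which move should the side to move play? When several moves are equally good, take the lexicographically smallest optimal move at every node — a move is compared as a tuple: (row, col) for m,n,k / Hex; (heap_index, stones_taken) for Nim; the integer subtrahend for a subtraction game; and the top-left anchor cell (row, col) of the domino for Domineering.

[XX./.OO/X.O] X move#1: (0,2):-1/XXX/.OO/X.O, (1,0):+1/XX./XOO/X.O*, (2,1):-1/XX./.OO/XXO
[XX./XOO/X.O] end (terminal -1, O#2); searched XX./.OO/X.O to 7

X's best at [XX./.OO/X.O]: (1,0)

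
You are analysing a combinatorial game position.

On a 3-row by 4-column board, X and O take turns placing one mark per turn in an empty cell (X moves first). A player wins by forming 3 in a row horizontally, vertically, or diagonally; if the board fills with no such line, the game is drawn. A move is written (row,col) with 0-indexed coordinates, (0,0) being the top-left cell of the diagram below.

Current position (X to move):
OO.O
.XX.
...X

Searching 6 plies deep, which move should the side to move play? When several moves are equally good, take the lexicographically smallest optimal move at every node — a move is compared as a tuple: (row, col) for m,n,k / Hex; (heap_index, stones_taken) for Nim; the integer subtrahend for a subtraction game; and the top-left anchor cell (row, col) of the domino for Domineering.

X's best at [OO.O/.XX./...X]: (0,2)

[OO.O/.XX./...X] X move#1: (0,2):+1/OOXO/.XX./...X*, (1,0):+1/OO.O/XXX./...X, (1,3):+1/OO.O/.XXX/...X, (2,0):-1/OO.O/.XX./X..X, (2,1):-1/OO.O/.XX./.X.X, (2,2):-1/OO.O/.XX./..XX
[OOXO/.XX./...X] O move#2: (1,0):-1/OOXO/OXX./...X*, (1,3):-1/OOXO/.XXO/...X, (2,0):-1/OOXO/.XX./O..X, (2,1):-1/OOXO/.XX./.O.X, (2,2):-1/OOXO/.XX./..OX
[OOXO/OXX./...X] X move#3: (1,3):+1/OOXO/OXXX/...X*, (2,0):+1/OOXO/OXX./X..X, (2,1):-1/OOXO/OXX./.X.X, (2,2):+1/OOXO/OXX./..XX
[OOXO/OXXX/...X] end (terminal -1, O#4); searched OO.O/.XX./...X to 6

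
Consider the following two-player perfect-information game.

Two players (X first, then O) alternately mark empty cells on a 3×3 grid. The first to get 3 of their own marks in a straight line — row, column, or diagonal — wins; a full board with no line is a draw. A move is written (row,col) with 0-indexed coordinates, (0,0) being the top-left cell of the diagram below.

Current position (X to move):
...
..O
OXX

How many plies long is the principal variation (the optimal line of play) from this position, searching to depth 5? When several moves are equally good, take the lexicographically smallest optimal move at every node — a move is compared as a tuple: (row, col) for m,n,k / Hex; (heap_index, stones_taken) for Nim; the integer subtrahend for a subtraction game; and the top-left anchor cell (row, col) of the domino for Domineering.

ply 1, X at .../..O/OXX | (0,0)=-1→X../..O/OXX; (0,1)=-1→.X./..O/OXX; (0,2)=-1→..X/..O/OXX; (1,0)=+0→.../X.O/OXX; (1,1)=+1→.../.XO/OXX*
ply 2, O at .../.XO/OXX | (0,0)=-1→O../.XO/OXX*; (0,1)=-1→.O./.XO/OXX; (0,2)=-1→..O/.XO/OXX; (1,0)=-1→.../OXO/OXX
ply 3, X at O../.XO/OXX | (0,1)=+1→OX./.XO/OXX*; (0,2)=-1→O.X/.XO/OXX; (1,0)=+0→O../XXO/OXX
ply 4: OX./.XO/OXX is terminal -1 (O); from .../..O/OXX depth 5

PV length from [.../..O/OXX]: 3 plies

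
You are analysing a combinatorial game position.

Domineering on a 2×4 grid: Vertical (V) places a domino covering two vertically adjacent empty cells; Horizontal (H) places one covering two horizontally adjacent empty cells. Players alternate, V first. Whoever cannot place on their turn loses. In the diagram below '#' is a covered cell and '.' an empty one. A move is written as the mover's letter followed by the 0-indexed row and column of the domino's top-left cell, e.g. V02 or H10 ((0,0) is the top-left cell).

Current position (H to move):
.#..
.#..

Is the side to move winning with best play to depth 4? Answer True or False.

[.#../.#..] H move#1: H02:+1/.###/.#..*, H12:+1/.#../.###
[.###/.#..] V move#2: V00:-1/####/##..*
[####/##..] H move#3: H12:+1/####/####*
[####/####] end (terminal -1, V#4); searched .#../.#.. to 4

H winning at [.#../.#..]: True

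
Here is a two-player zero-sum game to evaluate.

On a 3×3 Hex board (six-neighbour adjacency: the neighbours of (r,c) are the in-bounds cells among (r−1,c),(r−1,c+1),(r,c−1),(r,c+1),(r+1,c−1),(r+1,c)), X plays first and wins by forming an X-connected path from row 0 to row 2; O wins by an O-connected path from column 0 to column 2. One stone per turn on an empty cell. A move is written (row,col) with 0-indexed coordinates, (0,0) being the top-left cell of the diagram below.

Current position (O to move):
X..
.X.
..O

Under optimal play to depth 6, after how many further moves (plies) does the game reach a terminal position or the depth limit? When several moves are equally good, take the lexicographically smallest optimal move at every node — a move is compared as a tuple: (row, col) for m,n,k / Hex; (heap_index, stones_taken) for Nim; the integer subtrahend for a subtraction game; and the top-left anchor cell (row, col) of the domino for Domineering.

PV length from [X../.X./..O]: 6 plies

ply 1, O at X../.X./..O | (0,1)=-1→XO./.X./..O*; (0,2)=-1→X.O/.X./..O; (1,0)=-1→X../OX./..O; (1,2)=-1→X../.XO/..O; (2,0)=-1→X../.X./O.O; (2,1)=-1→X../.X./.OO
ply 2, X at XO./.X./..O | (0,2)=+1→XOX/.X./..O*; (1,0)=+1→XO./XX./..O; (1,2)=+1→XO./.XX/..O; (2,0)=+1→XO./.X./X.O; (2,1)=+1→XO./.X./.XO
ply 3, O at XOX/.X./..O | (1,0)=-1→XOX/OX./..O*; (1,2)=-1→XOX/.XO/..O; (2,0)=-1→XOX/.X./O.O; (2,1)=-1→XOX/.X./.OO
ply 4, X at XOX/OX./..O | (1,2)=+1→XOX/OXX/..O*; (2,0)=+1→XOX/OX./X.O; (2,1)=+1→XOX/OX./.XO
ply 5, O at XOX/OXX/..O | (2,0)=-1→XOX/OXX/O.O*; (2,1)=-1→XOX/OXX/.OO
ply 6, X at XOX/OXX/O.O | (2,1)=+1→XOX/OXX/OXO*
ply 7: XOX/OXX/OXO is terminal -1 (O); from X../.X./..O depth 6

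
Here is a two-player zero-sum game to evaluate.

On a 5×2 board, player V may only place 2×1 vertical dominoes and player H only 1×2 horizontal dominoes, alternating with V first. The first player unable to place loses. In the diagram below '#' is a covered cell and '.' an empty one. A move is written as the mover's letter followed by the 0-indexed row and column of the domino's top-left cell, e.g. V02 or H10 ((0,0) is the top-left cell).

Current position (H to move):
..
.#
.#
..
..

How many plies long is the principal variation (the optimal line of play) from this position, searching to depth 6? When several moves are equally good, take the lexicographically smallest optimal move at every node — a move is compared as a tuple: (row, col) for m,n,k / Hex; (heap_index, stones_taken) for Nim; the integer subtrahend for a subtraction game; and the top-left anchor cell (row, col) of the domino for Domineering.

PV length from [../.#/.#/../..]: 3 plies

[../.#/.#/../..] H move#1: H00:-1/##/.#/.#/../.., H30:+1/../.#/.#/##/..*, H40:+1/../.#/.#/../##
[../.#/.#/##/..] V move#2: V00:-1/#./##/.#/##/..*, V10:-1/../##/##/##/..
[#./##/.#/##/..] H move#3: H40:+1/#./##/.#/##/##*
[#./##/.#/##/##] end (terminal -1, V#4); searched ../.#/.#/../.. to 6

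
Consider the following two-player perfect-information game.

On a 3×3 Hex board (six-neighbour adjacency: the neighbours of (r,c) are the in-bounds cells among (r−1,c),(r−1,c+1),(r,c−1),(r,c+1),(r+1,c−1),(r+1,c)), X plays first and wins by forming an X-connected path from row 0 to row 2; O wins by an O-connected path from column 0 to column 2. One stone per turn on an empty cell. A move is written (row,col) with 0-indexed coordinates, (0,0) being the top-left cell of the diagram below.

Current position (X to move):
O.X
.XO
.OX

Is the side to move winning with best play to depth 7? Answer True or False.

X winning at [O.X/.XO/.OX]: True

p1 X@[O.X/.XO/.OX]: (0,1)[OXX/.XO/.OX]-1 (1,0)[O.X/XXO/.OX]-1 (2,0)[O.X/.XO/XOX]+1*
p2 O@[O.X/.XO/XOX] terminal -1; root [O.X/.XO/.OX] d7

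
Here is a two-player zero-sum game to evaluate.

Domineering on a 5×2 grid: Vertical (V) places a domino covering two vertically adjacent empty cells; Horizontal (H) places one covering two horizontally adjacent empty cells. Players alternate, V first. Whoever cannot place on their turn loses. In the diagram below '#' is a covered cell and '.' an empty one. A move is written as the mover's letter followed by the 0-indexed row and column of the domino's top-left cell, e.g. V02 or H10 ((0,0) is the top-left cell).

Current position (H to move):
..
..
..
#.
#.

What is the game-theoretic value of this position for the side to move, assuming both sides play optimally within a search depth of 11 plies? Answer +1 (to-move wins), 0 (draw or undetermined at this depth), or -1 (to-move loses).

value(../../../#./#., H) = +1

ply 1, H at ../../../#./#. | H00=-1→##/../../#./#.; H10=+1→../##/../#./#.*; H20=-1→../../##/#./#.
ply 2, V at ../##/../#./#. | V21=-1→../##/.#/##/#.*; V31=-1→../##/../##/##
ply 3, H at ../##/.#/##/#. | H00=+1→##/##/.#/##/#.*
ply 4: ##/##/.#/##/#. is terminal -1 (V); from ../../../#./#. depth 11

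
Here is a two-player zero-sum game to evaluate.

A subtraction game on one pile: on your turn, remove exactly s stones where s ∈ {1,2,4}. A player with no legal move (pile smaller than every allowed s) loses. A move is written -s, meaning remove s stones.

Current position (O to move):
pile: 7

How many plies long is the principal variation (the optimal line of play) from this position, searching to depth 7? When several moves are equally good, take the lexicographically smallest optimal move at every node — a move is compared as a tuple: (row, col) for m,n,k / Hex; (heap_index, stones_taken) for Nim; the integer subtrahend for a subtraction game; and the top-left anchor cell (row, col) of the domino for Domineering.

PV length from [7]: 5 plies

ply 1, O at 7 | -1=+1→6*; -2=-1→5; -4=+1→3
ply 2, X at 6 | -1=-1→5*; -2=-1→4; -4=-1→2
ply 3, O at 5 | -1=-1→4; -2=+1→3*; -4=-1→1
ply 4, X at 3 | -1=-1→2*; -2=-1→1
ply 5, O at 2 | -1=-1→1; -2=+1→0*
ply 6: 0 is terminal -1 (X); from 7 depth 7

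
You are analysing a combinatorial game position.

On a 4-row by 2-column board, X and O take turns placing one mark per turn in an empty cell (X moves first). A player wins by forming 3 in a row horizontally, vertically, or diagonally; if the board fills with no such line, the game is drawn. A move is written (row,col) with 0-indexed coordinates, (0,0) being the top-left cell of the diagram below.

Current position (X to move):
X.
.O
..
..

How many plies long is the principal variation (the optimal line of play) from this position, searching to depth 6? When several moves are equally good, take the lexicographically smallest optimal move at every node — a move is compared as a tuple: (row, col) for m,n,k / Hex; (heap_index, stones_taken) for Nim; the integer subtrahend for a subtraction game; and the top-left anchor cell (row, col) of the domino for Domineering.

ply 1, X at X./.O/../.. | (0,1)=+0→XX/.O/../..*; (1,0)=+0→X./XO/../..; (2,0)=+0→X./.O/X./..; (2,1)=+0→X./.O/.X/..; (3,0)=-1→X./.O/../X.; (3,1)=+0→X./.O/../.X
ply 2, O at XX/.O/../.. | (1,0)=+0→XX/OO/../..*; (2,0)=+0→XX/.O/O./..; (2,1)=+0→XX/.O/.O/..; (3,0)=+0→XX/.O/../O.; (3,1)=+0→XX/.O/../.O
ply 3, X at XX/OO/../.. | (2,0)=+0→XX/OO/X./..*; (2,1)=+0→XX/OO/.X/..; (3,0)=+0→XX/OO/../X.; (3,1)=+0→XX/OO/../.X
ply 4, O at XX/OO/X./.. | (2,1)=+0→XX/OO/XO/..*; (3,0)=+0→XX/OO/X./O.; (3,1)=+0→XX/OO/X./.O
ply 5, X at XX/OO/XO/.. | (3,0)=-1→XX/OO/XO/X.; (3,1)=+0→XX/OO/XO/.X*
ply 6, O at XX/OO/XO/.X | (3,0)=+0→XX/OO/XO/OX*
ply 7: XX/OO/XO/OX is terminal +0 (X); from X./.O/../.. depth 6

PV length from [X./.O/../..]: 6 plies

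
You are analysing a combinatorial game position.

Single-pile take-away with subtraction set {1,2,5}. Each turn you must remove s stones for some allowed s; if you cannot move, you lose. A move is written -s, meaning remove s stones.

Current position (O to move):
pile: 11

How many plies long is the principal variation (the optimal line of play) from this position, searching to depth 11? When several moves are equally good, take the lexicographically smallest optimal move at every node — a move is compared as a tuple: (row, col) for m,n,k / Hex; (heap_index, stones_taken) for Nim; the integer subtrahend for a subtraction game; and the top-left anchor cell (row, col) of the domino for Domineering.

PV length from [11]: 7 plies

[11] O move#1: -1:-1/10, -2:+1/9*, -5:+1/6
[9] X move#2: -1:-1/8*, -2:-1/7, -5:-1/4
[8] O move#3: -1:-1/7, -2:+1/6*, -5:+1/3
[6] X move#4: -1:-1/5*, -2:-1/4, -5:-1/1
[5] O move#5: -1:-1/4, -2:+1/3*, -5:+1/0
[3] X move#6: -1:-1/2*, -2:-1/1
[2] O move#7: -1:-1/1, -2:+1/0*
[0] end (terminal -1, X#8); searched 11 to 11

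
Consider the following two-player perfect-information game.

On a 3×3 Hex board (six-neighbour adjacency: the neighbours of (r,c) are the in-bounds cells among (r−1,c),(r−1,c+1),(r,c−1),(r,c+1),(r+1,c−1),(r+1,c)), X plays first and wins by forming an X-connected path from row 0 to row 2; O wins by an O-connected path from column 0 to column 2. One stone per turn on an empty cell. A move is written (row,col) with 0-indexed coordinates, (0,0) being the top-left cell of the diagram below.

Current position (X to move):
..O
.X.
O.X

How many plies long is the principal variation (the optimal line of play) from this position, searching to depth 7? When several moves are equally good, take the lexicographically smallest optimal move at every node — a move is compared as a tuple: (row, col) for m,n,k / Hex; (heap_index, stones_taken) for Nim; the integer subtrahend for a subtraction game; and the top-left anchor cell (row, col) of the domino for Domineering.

PV length from [..O/.X./O.X]: 5 plies

p1 X@[..O/.X./O.X]: (0,0)[X.O/.X./O.X]+1* (0,1)[.XO/.X./O.X]+1 (1,0)[..O/XX./O.X]+1 (1,2)[..O/.XX/O.X]-1 (2,1)[..O/.X./OXX]-1
p2 O@[X.O/.X./O.X]: (0,1)[XOO/.X./O.X]-1* (1,0)[X.O/OX./O.X]-1 (1,2)[X.O/.XO/O.X]-1 (2,1)[X.O/.X./OOX]-1
p3 X@[XOO/.X./O.X]: (1,0)[XOO/XX./O.X]+1* (1,2)[XOO/.XX/O.X]-1 (2,1)[XOO/.X./OXX]-1
p4 O@[XOO/XX./O.X]: (1,2)[XOO/XXO/O.X]-1* (2,1)[XOO/XX./OOX]-1
p5 X@[XOO/XXO/O.X]: (2,1)[XOO/XXO/OXX]+1*
p6 O@[XOO/XXO/OXX] terminal -1; root [..O/.X./O.X] d7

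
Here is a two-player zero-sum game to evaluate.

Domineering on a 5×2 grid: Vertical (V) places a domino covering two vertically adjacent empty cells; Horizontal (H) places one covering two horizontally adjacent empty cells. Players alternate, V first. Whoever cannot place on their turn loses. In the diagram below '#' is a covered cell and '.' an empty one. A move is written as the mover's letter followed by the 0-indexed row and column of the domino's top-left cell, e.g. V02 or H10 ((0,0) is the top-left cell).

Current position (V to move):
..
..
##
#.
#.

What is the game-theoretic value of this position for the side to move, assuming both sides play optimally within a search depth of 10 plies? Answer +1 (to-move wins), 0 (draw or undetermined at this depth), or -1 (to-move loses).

p1 V@[../../##/#./#.]: V00[#./#./##/#./#.]+1* V01[.#/.#/##/#./#.]+1 V31[../../##/##/##]-1
p2 H@[#./#./##/#./#.] terminal -1; root [../../##/#./#.] d10

value(../../##/#./#., V) = +1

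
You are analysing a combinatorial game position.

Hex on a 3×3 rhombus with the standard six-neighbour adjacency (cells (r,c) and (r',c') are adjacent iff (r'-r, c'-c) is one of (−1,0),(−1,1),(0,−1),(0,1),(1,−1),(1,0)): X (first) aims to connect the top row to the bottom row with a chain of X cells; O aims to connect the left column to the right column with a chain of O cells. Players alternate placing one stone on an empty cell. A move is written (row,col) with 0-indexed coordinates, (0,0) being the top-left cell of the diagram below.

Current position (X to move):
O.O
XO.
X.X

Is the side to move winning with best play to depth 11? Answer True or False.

ply 1, X at O.O/XO./X.X | (0,1)=+1→OXO/XO./X.X*; (1,2)=-1→O.O/XOX/X.X; (2,1)=-1→O.O/XO./XXX
ply 2: OXO/XO./X.X is terminal -1 (O); from O.O/XO./X.X depth 11

X winning at [O.O/XO./X.X]: True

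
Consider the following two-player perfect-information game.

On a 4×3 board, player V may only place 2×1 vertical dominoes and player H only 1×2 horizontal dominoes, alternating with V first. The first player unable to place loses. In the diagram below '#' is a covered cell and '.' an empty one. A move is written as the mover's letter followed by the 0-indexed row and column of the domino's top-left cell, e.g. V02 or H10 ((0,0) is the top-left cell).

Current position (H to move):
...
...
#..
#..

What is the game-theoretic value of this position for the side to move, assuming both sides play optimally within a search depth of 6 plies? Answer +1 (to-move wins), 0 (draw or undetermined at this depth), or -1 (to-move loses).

[.../.../#../#..] H move#1: H00:-1/##./.../#../#..*, H01:-1/.##/.../#../#.., H10:-1/.../##./#../#.., H11:-1/.../.##/#../#.., H21:-1/.../.../###/#.., H31:-1/.../.../#../###
[##./.../#../#..] V move#2: V02:-1/###/..#/#../#.., V11:+1/##./.#./##./#..*, V12:+1/##./..#/#.#/#.., V21:+1/##./.../##./##., V22:+1/##./.../#.#/#.#
[##./.#./##./#..] H move#3: H31:-1/##./.#./##./###*
[##./.#./##./###] V move#4: V02:+1/###/.##/##./###*, V12:+1/##./.##/###/###
[###/.##/##./###] end (terminal -1, H#5); searched .../.../#../#.. to 6

value(.../.../#../#.., H) = -1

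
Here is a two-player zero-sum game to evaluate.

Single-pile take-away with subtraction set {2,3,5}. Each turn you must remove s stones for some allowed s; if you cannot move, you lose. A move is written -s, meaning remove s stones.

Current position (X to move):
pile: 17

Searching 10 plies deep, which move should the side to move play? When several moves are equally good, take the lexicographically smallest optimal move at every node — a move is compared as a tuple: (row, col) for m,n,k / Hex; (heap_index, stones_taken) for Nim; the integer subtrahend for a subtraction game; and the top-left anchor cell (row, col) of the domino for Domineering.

X's best at [17]: -2

[17] X move#1: -2:+1/15*, -3:+1/14, -5:-1/12
[15] O move#2: -2:-1/13*, -3:-1/12, -5:-1/10
[13] X move#3: -2:-1/11, -3:-1/10, -5:+1/8*
[8] O move#4: -2:-1/6*, -3:-1/5, -5:-1/3
[6] X move#5: -2:-1/4, -3:-1/3, -5:+1/1*
[1] end (terminal -1, O#6); searched 17 to 10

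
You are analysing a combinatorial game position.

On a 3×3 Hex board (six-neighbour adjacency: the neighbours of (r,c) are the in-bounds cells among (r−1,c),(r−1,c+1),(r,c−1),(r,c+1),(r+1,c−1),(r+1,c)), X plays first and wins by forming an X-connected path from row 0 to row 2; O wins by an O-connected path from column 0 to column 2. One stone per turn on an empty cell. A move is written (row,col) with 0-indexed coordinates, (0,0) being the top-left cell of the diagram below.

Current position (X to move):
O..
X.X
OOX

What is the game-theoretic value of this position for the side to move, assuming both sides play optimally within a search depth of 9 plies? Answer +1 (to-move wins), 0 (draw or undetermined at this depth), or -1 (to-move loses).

[O../X.X/OOX] X move#1: (0,1):+1/OX./X.X/OOX*, (0,2):+1/O.X/X.X/OOX, (1,1):+1/O../XXX/OOX
[OX./X.X/OOX] O move#2: (0,2):-1/OXO/X.X/OOX*, (1,1):-1/OX./XOX/OOX
[OXO/X.X/OOX] X move#3: (1,1):+1/OXO/XXX/OOX*
[OXO/XXX/OOX] end (terminal -1, O#4); searched O../X.X/OOX to 9

value(O../X.X/OOX, X) = +1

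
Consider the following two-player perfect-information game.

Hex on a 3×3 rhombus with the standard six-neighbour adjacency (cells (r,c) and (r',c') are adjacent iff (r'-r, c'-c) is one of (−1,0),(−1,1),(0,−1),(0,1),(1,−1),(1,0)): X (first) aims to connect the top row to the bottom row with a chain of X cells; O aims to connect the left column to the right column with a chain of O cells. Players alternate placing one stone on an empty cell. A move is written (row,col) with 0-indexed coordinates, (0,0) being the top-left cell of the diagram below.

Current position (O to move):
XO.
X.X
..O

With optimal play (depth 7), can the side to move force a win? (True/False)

O winning at [XO./X.X/..O]: False

p1 O@[XO./X.X/..O]: (0,2)[XOO/X.X/..O]-1* (1,1)[XO./XOX/..O]-1 (2,0)[XO./X.X/O.O]-1 (2,1)[XO./X.X/.OO]-1
p2 X@[XOO/X.X/..O]: (1,1)[XOO/XXX/..O]+1* (2,0)[XOO/X.X/X.O]+1 (2,1)[XOO/X.X/.XO]+1
p3 O@[XOO/XXX/..O]: (2,0)[XOO/XXX/O.O]-1* (2,1)[XOO/XXX/.OO]-1
p4 X@[XOO/XXX/O.O]: (2,1)[XOO/XXX/OXO]+1*
p5 O@[XOO/XXX/OXO] terminal -1; root [XO./X.X/..O] d7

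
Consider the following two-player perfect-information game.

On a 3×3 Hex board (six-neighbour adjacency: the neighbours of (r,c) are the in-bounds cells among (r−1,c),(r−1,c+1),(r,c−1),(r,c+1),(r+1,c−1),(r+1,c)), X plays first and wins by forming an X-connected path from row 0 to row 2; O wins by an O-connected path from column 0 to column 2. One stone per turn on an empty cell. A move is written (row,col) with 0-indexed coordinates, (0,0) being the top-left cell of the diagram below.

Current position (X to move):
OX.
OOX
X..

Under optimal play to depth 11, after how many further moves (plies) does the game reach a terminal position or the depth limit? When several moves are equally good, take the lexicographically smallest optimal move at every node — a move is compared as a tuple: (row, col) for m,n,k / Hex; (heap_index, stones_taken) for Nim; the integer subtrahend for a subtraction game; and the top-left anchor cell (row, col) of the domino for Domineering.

PV length from [OX./OOX/X..]: 3 plies

[OX./OOX/X..] X move#1: (0,2):+1/OXX/OOX/X..*, (2,1):-1/OX./OOX/XX., (2,2):-1/OX./OOX/X.X
[OXX/OOX/X..] O move#2: (2,1):-1/OXX/OOX/XO.*, (2,2):-1/OXX/OOX/X.O
[OXX/OOX/XO.] X move#3: (2,2):+1/OXX/OOX/XOX*
[OXX/OOX/XOX] end (terminal -1, O#4); searched OX./OOX/X.. to 11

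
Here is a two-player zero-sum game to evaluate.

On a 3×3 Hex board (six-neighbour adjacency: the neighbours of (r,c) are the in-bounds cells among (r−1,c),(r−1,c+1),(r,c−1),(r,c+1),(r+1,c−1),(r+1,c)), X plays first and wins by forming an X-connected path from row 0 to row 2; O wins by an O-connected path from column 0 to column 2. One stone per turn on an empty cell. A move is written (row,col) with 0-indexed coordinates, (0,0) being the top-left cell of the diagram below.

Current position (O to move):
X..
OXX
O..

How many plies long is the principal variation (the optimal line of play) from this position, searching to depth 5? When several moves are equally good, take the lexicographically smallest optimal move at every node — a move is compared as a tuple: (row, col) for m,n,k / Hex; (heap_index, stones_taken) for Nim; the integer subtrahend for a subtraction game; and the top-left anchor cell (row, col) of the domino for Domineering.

ply 1, O at X../OXX/O.. | (0,1)=-1→XO./OXX/O..*; (0,2)=-1→X.O/OXX/O..; (2,1)=-1→X../OXX/OO.; (2,2)=-1→X../OXX/O.O
ply 2, X at XO./OXX/O.. | (0,2)=+1→XOX/OXX/O..*; (2,1)=-1→XO./OXX/OX.; (2,2)=-1→XO./OXX/O.X
ply 3, O at XOX/OXX/O.. | (2,1)=-1→XOX/OXX/OO.*; (2,2)=-1→XOX/OXX/O.O
ply 4, X at XOX/OXX/OO. | (2,2)=+1→XOX/OXX/OOX*
ply 5: XOX/OXX/OOX is terminal -1 (O); from X../OXX/O.. depth 5

PV length from [X../OXX/O..]: 4 plies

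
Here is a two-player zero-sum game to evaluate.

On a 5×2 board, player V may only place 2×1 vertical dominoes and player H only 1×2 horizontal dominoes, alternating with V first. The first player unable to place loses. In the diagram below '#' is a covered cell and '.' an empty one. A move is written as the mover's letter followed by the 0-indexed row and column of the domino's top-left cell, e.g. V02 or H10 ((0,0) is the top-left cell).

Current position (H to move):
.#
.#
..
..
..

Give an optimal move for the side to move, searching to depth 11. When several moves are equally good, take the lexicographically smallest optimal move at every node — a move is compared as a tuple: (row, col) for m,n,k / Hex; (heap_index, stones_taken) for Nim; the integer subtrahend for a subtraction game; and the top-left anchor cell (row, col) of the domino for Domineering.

H's best at [.#/.#/../../..]: H30

p1 H@[.#/.#/../../..]: H20[.#/.#/##/../..]-1 H30[.#/.#/../##/..]+1* H40[.#/.#/../../##]-1
p2 V@[.#/.#/../##/..]: V00[##/##/../##/..]-1* V10[.#/##/#./##/..]-1
p3 H@[##/##/../##/..]: H20[##/##/##/##/..]+1* H40[##/##/../##/##]+1
p4 V@[##/##/##/##/..] terminal -1; root [.#/.#/../../..] d11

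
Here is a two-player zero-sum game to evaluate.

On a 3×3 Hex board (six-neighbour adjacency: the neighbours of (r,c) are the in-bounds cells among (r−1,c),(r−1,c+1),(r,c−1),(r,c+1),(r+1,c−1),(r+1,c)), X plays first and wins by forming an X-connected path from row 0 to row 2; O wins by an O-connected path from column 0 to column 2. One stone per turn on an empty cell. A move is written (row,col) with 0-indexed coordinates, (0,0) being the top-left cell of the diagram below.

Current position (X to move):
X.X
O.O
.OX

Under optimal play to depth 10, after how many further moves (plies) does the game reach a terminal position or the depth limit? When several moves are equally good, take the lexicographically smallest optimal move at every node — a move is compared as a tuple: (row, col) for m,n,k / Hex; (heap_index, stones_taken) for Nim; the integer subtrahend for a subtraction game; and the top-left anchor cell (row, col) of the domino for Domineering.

ply 1, X at X.X/O.O/.OX | (0,1)=-1→XXX/O.O/.OX*; (1,1)=-1→X.X/OXO/.OX; (2,0)=-1→X.X/O.O/XOX
ply 2, O at XXX/O.O/.OX | (1,1)=+1→XXX/OOO/.OX*; (2,0)=+1→XXX/O.O/OOX
ply 3: XXX/OOO/.OX is terminal -1 (X); from X.X/O.O/.OX depth 10

PV length from [X.X/O.O/.OX]: 2 plies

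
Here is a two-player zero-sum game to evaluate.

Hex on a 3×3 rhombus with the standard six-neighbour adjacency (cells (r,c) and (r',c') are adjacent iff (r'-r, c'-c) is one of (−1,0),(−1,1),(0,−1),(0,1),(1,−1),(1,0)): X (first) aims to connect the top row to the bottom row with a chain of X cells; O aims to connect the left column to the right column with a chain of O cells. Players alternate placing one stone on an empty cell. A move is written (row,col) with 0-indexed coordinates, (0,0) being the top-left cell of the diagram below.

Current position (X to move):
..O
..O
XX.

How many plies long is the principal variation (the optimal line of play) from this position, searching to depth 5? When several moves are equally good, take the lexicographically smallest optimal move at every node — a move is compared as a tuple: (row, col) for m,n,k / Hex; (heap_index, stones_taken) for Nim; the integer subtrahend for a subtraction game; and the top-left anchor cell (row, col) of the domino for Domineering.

[..O/..O/XX.] X move#1: (0,0):-1/X.O/..O/XX., (0,1):+1/.XO/..O/XX.*, (1,0):+1/..O/X.O/XX., (1,1):-1/..O/.XO/XX., (2,2):-1/..O/..O/XXX
[.XO/..O/XX.] O move#2: (0,0):-1/OXO/..O/XX.*, (1,0):-1/.XO/O.O/XX., (1,1):-1/.XO/.OO/XX., (2,2):-1/.XO/..O/XXO
[OXO/..O/XX.] X move#3: (1,0):+1/OXO/X.O/XX.*, (1,1):+1/OXO/.XO/XX., (2,2):+1/OXO/..O/XXX
[OXO/X.O/XX.] end (terminal -1, O#4); searched ..O/..O/XX. to 5

PV length from [..O/..O/XX.]: 3 plies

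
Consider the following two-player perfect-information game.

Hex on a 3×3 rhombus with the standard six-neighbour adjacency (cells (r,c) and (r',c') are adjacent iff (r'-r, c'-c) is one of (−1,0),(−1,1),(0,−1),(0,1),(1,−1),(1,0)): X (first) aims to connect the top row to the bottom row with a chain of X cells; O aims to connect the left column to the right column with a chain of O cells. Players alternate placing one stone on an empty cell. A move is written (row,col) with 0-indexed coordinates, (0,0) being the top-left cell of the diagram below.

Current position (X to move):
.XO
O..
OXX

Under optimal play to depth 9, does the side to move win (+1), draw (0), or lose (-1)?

p1 X@[.XO/O../OXX]: (0,0)[XXO/O../OXX]-1 (1,1)[.XO/OX./OXX]+1* (1,2)[.XO/O.X/OXX]-1
p2 O@[.XO/OX./OXX] terminal -1; root [.XO/O../OXX] d9

value(.XO/O../OXX, X) = +1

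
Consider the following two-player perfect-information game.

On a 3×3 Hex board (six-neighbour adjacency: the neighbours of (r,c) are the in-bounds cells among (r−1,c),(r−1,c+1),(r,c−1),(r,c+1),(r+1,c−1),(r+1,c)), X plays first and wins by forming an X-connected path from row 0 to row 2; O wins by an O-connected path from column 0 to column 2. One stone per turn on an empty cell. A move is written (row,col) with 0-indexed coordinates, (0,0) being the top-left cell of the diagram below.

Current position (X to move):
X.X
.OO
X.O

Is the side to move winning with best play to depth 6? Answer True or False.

p1 X@[X.X/.OO/X.O]: (0,1)[XXX/.OO/X.O]-1 (1,0)[X.X/XOO/X.O]+1* (2,1)[X.X/.OO/XXO]-1
p2 O@[X.X/XOO/X.O] terminal -1; root [X.X/.OO/X.O] d6

X winning at [X.X/.OO/X.O]: True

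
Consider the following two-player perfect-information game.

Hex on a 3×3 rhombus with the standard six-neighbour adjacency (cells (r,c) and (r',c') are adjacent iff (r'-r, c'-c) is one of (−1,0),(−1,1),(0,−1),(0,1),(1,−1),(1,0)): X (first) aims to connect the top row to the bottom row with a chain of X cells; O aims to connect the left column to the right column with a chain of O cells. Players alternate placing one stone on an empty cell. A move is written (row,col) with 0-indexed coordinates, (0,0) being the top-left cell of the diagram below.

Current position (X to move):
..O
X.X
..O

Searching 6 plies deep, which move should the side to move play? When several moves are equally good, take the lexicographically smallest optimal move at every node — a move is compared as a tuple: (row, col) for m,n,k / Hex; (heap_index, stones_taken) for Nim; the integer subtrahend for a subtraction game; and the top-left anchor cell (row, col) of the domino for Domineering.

X's best at [..O/X.X/..O]: (1,1)

p1 X@[..O/X.X/..O]: (0,0)[X.O/X.X/..O]-1 (0,1)[.XO/X.X/..O]-1 (1,1)[..O/XXX/..O]+1* (2,0)[..O/X.X/X.O]+1 (2,1)[..O/X.X/.XO]+1
p2 O@[..O/XXX/..O]: (0,0)[O.O/XXX/..O]-1* (0,1)[.OO/XXX/..O]-1 (2,0)[..O/XXX/O.O]-1 (2,1)[..O/XXX/.OO]-1
p3 X@[O.O/XXX/..O]: (0,1)[OXO/XXX/..O]+1* (2,0)[O.O/XXX/X.O]-1 (2,1)[O.O/XXX/.XO]-1
p4 O@[OXO/XXX/..O]: (2,0)[OXO/XXX/O.O]-1* (2,1)[OXO/XXX/.OO]-1
p5 X@[OXO/XXX/O.O]: (2,1)[OXO/XXX/OXO]+1*
p6 O@[OXO/XXX/OXO] terminal -1; root [..O/X.X/..O] d6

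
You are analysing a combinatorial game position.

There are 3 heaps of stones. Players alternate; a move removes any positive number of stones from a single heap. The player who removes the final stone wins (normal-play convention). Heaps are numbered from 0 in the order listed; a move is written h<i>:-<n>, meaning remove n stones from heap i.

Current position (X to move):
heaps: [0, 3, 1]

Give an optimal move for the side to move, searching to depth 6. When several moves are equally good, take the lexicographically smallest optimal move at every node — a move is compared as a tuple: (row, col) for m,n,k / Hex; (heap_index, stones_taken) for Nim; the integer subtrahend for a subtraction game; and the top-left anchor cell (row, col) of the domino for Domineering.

X's best at [(0,3,1)]: h1:-2

[(0,3,1)] X move#1: h1:-1:-1/(0,2,1), h1:-2:+1/(0,1,1)*, h1:-3:-1/(0,0,1), h2:-1:-1/(0,3,0)
[(0,1,1)] O move#2: h1:-1:-1/(0,0,1)*, h2:-1:-1/(0,1,0)
[(0,0,1)] X move#3: h2:-1:+1/(0,0,0)*
[(0,0,0)] end (terminal -1, O#4); searched (0,3,1) to 6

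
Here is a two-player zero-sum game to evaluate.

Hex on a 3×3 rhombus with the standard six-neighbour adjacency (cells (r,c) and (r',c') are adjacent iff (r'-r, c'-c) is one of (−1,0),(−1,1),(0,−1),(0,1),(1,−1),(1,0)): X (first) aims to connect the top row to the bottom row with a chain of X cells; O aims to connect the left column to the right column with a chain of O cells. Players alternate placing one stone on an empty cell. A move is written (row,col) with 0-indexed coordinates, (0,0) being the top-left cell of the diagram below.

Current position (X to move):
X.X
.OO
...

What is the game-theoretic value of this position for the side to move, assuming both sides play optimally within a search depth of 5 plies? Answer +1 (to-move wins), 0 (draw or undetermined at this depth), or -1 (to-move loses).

value(X.X/.OO/..., X) = -1

p1 X@[X.X/.OO/...]: (0,1)[XXX/.OO/...]-1* (1,0)[X.X/XOO/...]-1 (2,0)[X.X/.OO/X..]-1 (2,1)[X.X/.OO/.X.]-1 (2,2)[X.X/.OO/..X]-1
p2 O@[XXX/.OO/...]: (1,0)[XXX/OOO/...]+1* (2,0)[XXX/.OO/O..]+1 (2,1)[XXX/.OO/.O.]+1 (2,2)[XXX/.OO/..O]+1
p3 X@[XXX/OOO/...] terminal -1; root [X.X/.OO/...] d5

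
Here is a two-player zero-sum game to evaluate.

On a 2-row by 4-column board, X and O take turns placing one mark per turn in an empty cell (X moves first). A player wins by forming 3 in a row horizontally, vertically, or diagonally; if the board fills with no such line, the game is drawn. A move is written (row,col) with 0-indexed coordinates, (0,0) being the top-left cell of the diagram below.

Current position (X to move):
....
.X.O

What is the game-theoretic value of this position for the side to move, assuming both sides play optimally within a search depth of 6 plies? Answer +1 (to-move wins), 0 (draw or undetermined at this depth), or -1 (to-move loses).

value(..../.X.O, X) = 0

[..../.X.O] X move#1: (0,0):+0/X.../.X.O*, (0,1):+0/.X../.X.O, (0,2):+0/..X./.X.O, (0,3):+0/...X/.X.O, (1,0):+0/..../XX.O, (1,2):+0/..../.XXO
[X.../.X.O] O move#2: (0,1):+0/XO../.X.O*, (0,2):+0/X.O./.X.O, (0,3):+0/X..O/.X.O, (1,0):+0/X.../OX.O, (1,2):+0/X.../.XOO
[XO../.X.O] X move#3: (0,2):+0/XOX./.X.O*, (0,3):+0/XO.X/.X.O, (1,0):+0/XO../XX.O, (1,2):+0/XO../.XXO
[XOX./.X.O] O move#4: (0,3):+0/XOXO/.X.O*, (1,0):+0/XOX./OX.O, (1,2):+0/XOX./.XOO
[XOXO/.X.O] X move#5: (1,0):+0/XOXO/XX.O*, (1,2):+0/XOXO/.XXO
[XOXO/XX.O] O move#6: (1,2):+0/XOXO/XXOO*
[XOXO/XXOO] end (terminal +0, X#7); searched ..../.X.O to 6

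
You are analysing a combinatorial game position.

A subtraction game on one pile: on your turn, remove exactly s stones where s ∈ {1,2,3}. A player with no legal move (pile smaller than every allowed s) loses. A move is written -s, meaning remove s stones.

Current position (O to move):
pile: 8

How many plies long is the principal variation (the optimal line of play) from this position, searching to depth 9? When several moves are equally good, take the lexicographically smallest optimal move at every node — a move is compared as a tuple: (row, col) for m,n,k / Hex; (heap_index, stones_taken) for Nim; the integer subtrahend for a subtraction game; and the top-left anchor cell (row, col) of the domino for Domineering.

[8] O move#1: -1:-1/7*, -2:-1/6, -3:-1/5
[7] X move#2: -1:-1/6, -2:-1/5, -3:+1/4*
[4] O move#3: -1:-1/3*, -2:-1/2, -3:-1/1
[3] X move#4: -1:-1/2, -2:-1/1, -3:+1/0*
[0] end (terminal -1, O#5); searched 8 to 9

PV length from [8]: 4 plies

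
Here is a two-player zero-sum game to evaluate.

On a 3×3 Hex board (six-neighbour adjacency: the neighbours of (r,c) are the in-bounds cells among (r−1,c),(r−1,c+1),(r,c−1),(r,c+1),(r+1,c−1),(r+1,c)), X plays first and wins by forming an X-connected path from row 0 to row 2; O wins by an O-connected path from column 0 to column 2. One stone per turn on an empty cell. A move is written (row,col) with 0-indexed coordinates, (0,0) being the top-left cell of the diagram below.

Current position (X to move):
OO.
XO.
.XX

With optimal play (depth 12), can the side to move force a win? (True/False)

[OO./XO./.XX] X move#1: (0,2):-1/OOX/XO./.XX*, (1,2):-1/OO./XOX/.XX, (2,0):-1/OO./XO./XXX
[OOX/XO./.XX] O move#2: (1,2):+1/OOX/XOO/.XX*, (2,0):-1/OOX/XO./OXX
[OOX/XOO/.XX] end (terminal -1, X#3); searched OO./XO./.XX to 12

X winning at [OO./XO./.XX]: False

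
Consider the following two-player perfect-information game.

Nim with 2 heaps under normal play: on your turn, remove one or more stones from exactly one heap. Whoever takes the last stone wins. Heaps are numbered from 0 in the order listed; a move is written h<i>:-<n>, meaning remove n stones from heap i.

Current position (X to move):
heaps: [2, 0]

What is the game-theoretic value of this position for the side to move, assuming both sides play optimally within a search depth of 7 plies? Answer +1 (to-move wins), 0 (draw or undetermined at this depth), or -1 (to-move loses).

value((2,0), X) = +1

ply 1, X at (2,0) | h0:-1=-1→(1,0); h0:-2=+1→(0,0)*
ply 2: (0,0) is terminal -1 (O); from (2,0) depth 7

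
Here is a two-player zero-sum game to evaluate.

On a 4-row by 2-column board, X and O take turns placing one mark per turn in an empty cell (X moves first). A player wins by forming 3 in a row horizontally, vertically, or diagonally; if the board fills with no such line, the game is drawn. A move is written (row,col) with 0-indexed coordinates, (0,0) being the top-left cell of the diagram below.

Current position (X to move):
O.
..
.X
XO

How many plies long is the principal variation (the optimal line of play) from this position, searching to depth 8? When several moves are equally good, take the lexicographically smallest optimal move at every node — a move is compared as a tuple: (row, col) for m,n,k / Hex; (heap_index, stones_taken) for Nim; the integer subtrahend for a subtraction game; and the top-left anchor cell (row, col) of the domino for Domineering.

PV length from [O./../.X/XO]: 4 plies

[O./../.X/XO] X move#1: (0,1):+0/OX/../.X/XO*, (1,0):+0/O./X./.X/XO, (1,1):+0/O./.X/.X/XO, (2,0):+0/O./../XX/XO
[OX/../.X/XO] O move#2: (1,0):-1/OX/O./.X/XO, (1,1):+0/OX/.O/.X/XO*, (2,0):-1/OX/../OX/XO
[OX/.O/.X/XO] X move#3: (1,0):+0/OX/XO/.X/XO*, (2,0):+0/OX/.O/XX/XO
[OX/XO/.X/XO] O move#4: (2,0):+0/OX/XO/OX/XO*
[OX/XO/OX/XO] end (terminal +0, X#5); searched O./../.X/XO to 8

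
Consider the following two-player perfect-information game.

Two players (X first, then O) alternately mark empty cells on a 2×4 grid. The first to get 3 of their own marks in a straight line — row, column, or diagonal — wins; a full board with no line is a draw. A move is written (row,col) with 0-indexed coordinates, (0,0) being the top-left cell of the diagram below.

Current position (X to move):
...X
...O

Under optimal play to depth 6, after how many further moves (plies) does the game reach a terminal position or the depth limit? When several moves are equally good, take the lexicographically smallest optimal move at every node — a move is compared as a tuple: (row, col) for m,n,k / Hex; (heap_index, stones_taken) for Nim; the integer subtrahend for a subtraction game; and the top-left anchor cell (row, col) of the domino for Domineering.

[...X/...O] X move#1: (0,0):+0/X..X/...O*, (0,1):+0/.X.X/...O, (0,2):+0/..XX/...O, (1,0):+0/...X/X..O, (1,1):+0/...X/.X.O, (1,2):+0/...X/..XO
[X..X/...O] O move#2: (0,1):+0/XO.X/...O*, (0,2):+0/X.OX/...O, (1,0):+0/X..X/O..O, (1,1):+0/X..X/.O.O, (1,2):+0/X..X/..OO
[XO.X/...O] X move#3: (0,2):+0/XOXX/...O*, (1,0):+0/XO.X/X..O, (1,1):+0/XO.X/.X.O, (1,2):+0/XO.X/..XO
[XOXX/...O] O move#4: (1,0):+0/XOXX/O..O*, (1,1):+0/XOXX/.O.O, (1,2):+0/XOXX/..OO
[XOXX/O..O] X move#5: (1,1):+0/XOXX/OX.O*, (1,2):+0/XOXX/O.XO
[XOXX/OX.O] O move#6: (1,2):+0/XOXX/OXOO*
[XOXX/OXOO] end (terminal +0, X#7); searched ...X/...O to 6

PV length from [...X/...O]: 6 plies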